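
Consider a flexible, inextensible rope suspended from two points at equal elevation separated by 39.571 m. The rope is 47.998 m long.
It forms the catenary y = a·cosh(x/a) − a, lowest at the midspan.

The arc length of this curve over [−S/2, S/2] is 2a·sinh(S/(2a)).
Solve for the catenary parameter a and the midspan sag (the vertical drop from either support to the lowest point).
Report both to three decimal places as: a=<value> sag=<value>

seed: a₀ = √(S³/(24(L−S))) = √(39.571³/(24·8.427)) = 17.503440
iter 1: u=1.130378  f(a)=+5.551e-01  f'(a)=-1.092e+00  a ← 17.503440 − (+5.551e-01/-1.092e+00) = 18.011881
iter 2: u=1.098469  f(a)=+2.510e-02  f'(a)=-9.950e-01  a ← 18.011881 − (+2.510e-02/-9.950e-01) = 18.037112
iter 3: u=1.096933  f(a)=+5.674e-05  f'(a)=-9.905e-01  a ← 18.037112 − (+5.674e-05/-9.905e-01) = 18.037169
iter 4: u=1.096929  f(a)=+2.912e-10  f'(a)=-9.905e-01  a ← 18.037169 − (+2.912e-10/-9.905e-01) = 18.037169
iter 5: u=1.096929  f(a)=+0.000e+00  f'(a)=-9.905e-01  a ← 18.037169 − (+0.000e+00/-9.905e-01) = 18.037169
converged: |Δa| < 1e-12 after 5 iterations
sag = a·(cosh(S/(2a)) − 1) = 18.037169·(cosh(1.096929) − 1) = 11.984348
T_max/T_min = cosh(S/(2a)) = 1.664425

a=18.037 sag=11.984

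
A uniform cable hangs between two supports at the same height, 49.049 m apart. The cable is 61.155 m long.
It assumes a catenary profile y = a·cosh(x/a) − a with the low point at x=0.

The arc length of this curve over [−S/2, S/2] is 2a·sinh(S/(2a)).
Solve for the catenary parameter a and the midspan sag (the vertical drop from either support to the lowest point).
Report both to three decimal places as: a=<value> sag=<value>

seed: a₀ = √(S³/(24(L−S))) = √(49.049³/(24·12.106)) = 20.152980
iter 1: u=1.216917  f(a)=+9.286e-01  f'(a)=-1.389e+00  a ← 20.152980 − (+9.286e-01/-1.389e+00) = 20.821552
iter 2: u=1.177842  f(a)=+4.821e-02  f'(a)=-1.248e+00  a ← 20.821552 − (+4.821e-02/-1.248e+00) = 20.860180
iter 3: u=1.175661  f(a)=+1.457e-04  f'(a)=-1.241e+00  a ← 20.860180 − (+1.457e-04/-1.241e+00) = 20.860298
iter 4: u=1.175654  f(a)=+1.340e-09  f'(a)=-1.241e+00  a ← 20.860298 − (+1.340e-09/-1.241e+00) = 20.860298
iter 5: u=1.175654  f(a)=+7.105e-15  f'(a)=-1.241e+00  a ← 20.860298 − (+7.105e-15/-1.241e+00) = 20.860298
converged: |Δa| < 1e-12 after 5 iterations
sag = a·(cosh(S/(2a)) − 1) = 20.860298·(cosh(1.175654) − 1) = 16.155044
T_max/T_min = cosh(S/(2a)) = 1.774440

a=20.860 sag=16.155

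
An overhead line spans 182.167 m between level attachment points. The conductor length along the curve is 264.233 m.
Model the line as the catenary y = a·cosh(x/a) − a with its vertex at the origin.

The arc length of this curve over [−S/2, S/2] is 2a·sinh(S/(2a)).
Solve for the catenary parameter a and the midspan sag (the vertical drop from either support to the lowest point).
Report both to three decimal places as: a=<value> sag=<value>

a=58.814 sag=85.802

seed: a₀ = √(S³/(24(L−S))) = √(182.167³/(24·82.066)) = 55.400962
iter 1: u=1.644078  f(a)=+1.183e+01  f'(a)=-3.845e+00  a ← 55.400962 − (+1.183e+01/-3.845e+00) = 58.478555
iter 2: u=1.557554  f(a)=+1.058e+00  f'(a)=-3.186e+00  a ← 58.478555 − (+1.058e+00/-3.186e+00) = 58.810534
iter 3: u=1.548762  f(a)=+1.028e-02  f'(a)=-3.124e+00  a ← 58.810534 − (+1.028e-02/-3.124e+00) = 58.813825
iter 4: u=1.548675  f(a)=+9.920e-07  f'(a)=-3.123e+00  a ← 58.813825 − (+9.920e-07/-3.123e+00) = 58.813825
iter 5: u=1.548675  f(a)=+5.684e-14  f'(a)=-3.123e+00  a ← 58.813825 − (+5.684e-14/-3.123e+00) = 58.813825
converged: |Δa| < 1e-12 after 5 iterations
sag = a·(cosh(S/(2a)) − 1) = 58.813825·(cosh(1.548675) − 1) = 85.802341
T_max/T_min = cosh(S/(2a)) = 2.458880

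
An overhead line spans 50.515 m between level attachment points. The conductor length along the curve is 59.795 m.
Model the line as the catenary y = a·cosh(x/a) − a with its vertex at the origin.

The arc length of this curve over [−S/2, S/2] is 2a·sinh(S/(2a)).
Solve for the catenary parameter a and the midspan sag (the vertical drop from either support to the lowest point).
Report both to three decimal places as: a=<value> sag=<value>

seed: a₀ = √(S³/(24(L−S))) = √(50.515³/(24·9.280)) = 24.057524
iter 1: u=1.049879  f(a)=+5.251e-01  f'(a)=-8.599e-01  a ← 24.057524 − (+5.251e-01/-8.599e-01) = 24.668118
iter 2: u=1.023892  f(a)=+2.065e-02  f'(a)=-7.935e-01  a ← 24.668118 − (+2.065e-02/-7.935e-01) = 24.694148
iter 3: u=1.022813  f(a)=+3.486e-05  f'(a)=-7.908e-01  a ← 24.694148 − (+3.486e-05/-7.908e-01) = 24.694192
iter 4: u=1.022811  f(a)=+9.965e-11  f'(a)=-7.908e-01  a ← 24.694192 − (+9.965e-11/-7.908e-01) = 24.694192
iter 5: u=1.022811  f(a)=+0.000e+00  f'(a)=-7.908e-01  a ← 24.694192 − (+0.000e+00/-7.908e-01) = 24.694192
converged: |Δa| < 1e-12 after 5 iterations
sag = a·(cosh(S/(2a)) − 1) = 24.694192·(cosh(1.022811) − 1) = 14.082910
T_max/T_min = cosh(S/(2a)) = 1.570292

a=24.694 sag=14.083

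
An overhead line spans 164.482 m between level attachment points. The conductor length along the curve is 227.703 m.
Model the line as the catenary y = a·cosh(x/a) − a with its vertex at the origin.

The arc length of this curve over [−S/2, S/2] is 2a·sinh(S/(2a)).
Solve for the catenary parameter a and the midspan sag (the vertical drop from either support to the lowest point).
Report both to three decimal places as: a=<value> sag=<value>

seed: a₀ = √(S³/(24(L−S))) = √(164.482³/(24·63.221)) = 54.155337
iter 1: u=1.518613  f(a)=+7.703e+00  f'(a)=-2.920e+00  a ← 54.155337 − (+7.703e+00/-2.920e+00) = 56.793882
iter 2: u=1.448061  f(a)=+5.988e-01  f'(a)=-2.482e+00  a ← 56.793882 − (+5.988e-01/-2.482e+00) = 57.035147
iter 3: u=1.441935  f(a)=+4.291e-03  f'(a)=-2.446e+00  a ← 57.035147 − (+4.291e-03/-2.446e+00) = 57.036902
iter 4: u=1.441891  f(a)=+2.239e-07  f'(a)=-2.446e+00  a ← 57.036902 − (+2.239e-07/-2.446e+00) = 57.036902
iter 5: u=1.441891  f(a)=+0.000e+00  f'(a)=-2.446e+00  a ← 57.036902 − (+0.000e+00/-2.446e+00) = 57.036902
converged: |Δa| < 1e-12 after 5 iterations
sag = a·(cosh(S/(2a)) − 1) = 57.036902·(cosh(1.441891) − 1) = 70.302692
T_max/T_min = cosh(S/(2a)) = 2.232583

a=57.037 sag=70.303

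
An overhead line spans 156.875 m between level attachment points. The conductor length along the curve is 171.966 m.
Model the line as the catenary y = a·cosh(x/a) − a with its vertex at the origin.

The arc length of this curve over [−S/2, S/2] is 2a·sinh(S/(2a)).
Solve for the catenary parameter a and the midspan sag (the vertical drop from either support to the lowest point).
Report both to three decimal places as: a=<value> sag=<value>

a=104.702 sag=30.781

seed: a₀ = √(S³/(24(L−S))) = √(156.875³/(24·15.091)) = 103.244275
iter 1: u=0.759727  f(a)=+4.415e-01  f'(a)=-3.096e-01  a ← 103.244275 − (+4.415e-01/-3.096e-01) = 104.670647
iter 2: u=0.749374  f(a)=+9.317e-03  f'(a)=-2.966e-01  a ← 104.670647 − (+9.317e-03/-2.966e-01) = 104.702058
iter 3: u=0.749150  f(a)=+4.347e-06  f'(a)=-2.963e-01  a ← 104.702058 − (+4.347e-06/-2.963e-01) = 104.702073
iter 4: u=0.749149  f(a)=+9.379e-13  f'(a)=-2.963e-01  a ← 104.702073 − (+9.379e-13/-2.963e-01) = 104.702073
converged: |Δa| < 1e-12 after 4 iterations
sag = a·(cosh(S/(2a)) − 1) = 104.702073·(cosh(0.749149) − 1) = 30.780769
T_max/T_min = cosh(S/(2a)) = 1.293984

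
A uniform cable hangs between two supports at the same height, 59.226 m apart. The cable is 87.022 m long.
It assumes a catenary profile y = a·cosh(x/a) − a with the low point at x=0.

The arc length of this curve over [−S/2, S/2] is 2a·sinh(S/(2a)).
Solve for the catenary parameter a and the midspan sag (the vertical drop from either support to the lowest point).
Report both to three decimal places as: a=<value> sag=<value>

seed: a₀ = √(S³/(24(L−S))) = √(59.226³/(24·27.796)) = 17.647038
iter 1: u=1.678072  f(a)=+4.186e+00  f'(a)=-4.131e+00  a ← 17.647038 − (+4.186e+00/-4.131e+00) = 18.660395
iter 2: u=1.586944  f(a)=+3.877e-01  f'(a)=-3.399e+00  a ← 18.660395 − (+3.877e-01/-3.399e+00) = 18.774468
iter 3: u=1.577302  f(a)=+4.074e-03  f'(a)=-3.328e+00  a ← 18.774468 − (+4.074e-03/-3.328e+00) = 18.775692
iter 4: u=1.577199  f(a)=+4.603e-07  f'(a)=-3.327e+00  a ← 18.775692 − (+4.603e-07/-3.327e+00) = 18.775692
iter 5: u=1.577199  f(a)=+1.421e-14  f'(a)=-3.327e+00  a ← 18.775692 − (+1.421e-14/-3.327e+00) = 18.775692
converged: |Δa| < 1e-12 after 5 iterations
sag = a·(cosh(S/(2a)) − 1) = 18.775692·(cosh(1.577199) − 1) = 28.613481
T_max/T_min = cosh(S/(2a)) = 2.523964

a=18.776 sag=28.613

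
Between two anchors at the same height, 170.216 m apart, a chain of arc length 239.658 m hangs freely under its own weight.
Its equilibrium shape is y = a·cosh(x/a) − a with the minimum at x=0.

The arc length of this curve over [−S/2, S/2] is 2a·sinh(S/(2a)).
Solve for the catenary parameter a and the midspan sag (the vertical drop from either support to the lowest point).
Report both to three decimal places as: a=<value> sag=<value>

a=57.457 sag=75.435

seed: a₀ = √(S³/(24(L−S))) = √(170.216³/(24·69.442)) = 54.398114
iter 1: u=1.564540  f(a)=+9.011e+00  f'(a)=-3.235e+00  a ← 54.398114 − (+9.011e+00/-3.235e+00) = 57.183542
iter 2: u=1.488330  f(a)=+7.384e-01  f'(a)=-2.725e+00  a ← 57.183542 − (+7.384e-01/-2.725e+00) = 57.454527
iter 3: u=1.481311  f(a)=+5.936e-03  f'(a)=-2.681e+00  a ← 57.454527 − (+5.936e-03/-2.681e+00) = 57.456741
iter 4: u=1.481254  f(a)=+3.903e-07  f'(a)=-2.681e+00  a ← 57.456741 − (+3.903e-07/-2.681e+00) = 57.456741
iter 5: u=1.481254  f(a)=+0.000e+00  f'(a)=-2.681e+00  a ← 57.456741 − (+0.000e+00/-2.681e+00) = 57.456741
converged: |Δa| < 1e-12 after 5 iterations
sag = a·(cosh(S/(2a)) − 1) = 57.456741·(cosh(1.481254) − 1) = 75.435194
T_max/T_min = cosh(S/(2a)) = 2.312904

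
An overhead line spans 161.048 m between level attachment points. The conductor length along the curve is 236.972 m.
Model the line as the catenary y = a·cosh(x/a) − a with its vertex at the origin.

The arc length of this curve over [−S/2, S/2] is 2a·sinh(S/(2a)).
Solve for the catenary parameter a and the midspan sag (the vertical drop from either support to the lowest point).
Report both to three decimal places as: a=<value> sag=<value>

seed: a₀ = √(S³/(24(L−S))) = √(161.048³/(24·75.924)) = 47.878203
iter 1: u=1.681851  f(a)=+1.149e+01  f'(a)=-4.164e+00  a ← 47.878203 − (+1.149e+01/-4.164e+00) = 50.637529
iter 2: u=1.590204  f(a)=+1.068e+00  f'(a)=-3.423e+00  a ← 50.637529 − (+1.068e+00/-3.423e+00) = 50.949604
iter 3: u=1.580464  f(a)=+1.132e-02  f'(a)=-3.351e+00  a ← 50.949604 − (+1.132e-02/-3.351e+00) = 50.952982
iter 4: u=1.580359  f(a)=+1.302e-06  f'(a)=-3.350e+00  a ← 50.952982 − (+1.302e-06/-3.350e+00) = 50.952983
iter 5: u=1.580359  f(a)=+2.842e-14  f'(a)=-3.350e+00  a ← 50.952983 − (+2.842e-14/-3.350e+00) = 50.952983
converged: |Δa| < 1e-12 after 5 iterations
sag = a·(cosh(S/(2a)) − 1) = 50.952983·(cosh(1.580359) − 1) = 78.024297
T_max/T_min = cosh(S/(2a)) = 2.531300

a=50.953 sag=78.024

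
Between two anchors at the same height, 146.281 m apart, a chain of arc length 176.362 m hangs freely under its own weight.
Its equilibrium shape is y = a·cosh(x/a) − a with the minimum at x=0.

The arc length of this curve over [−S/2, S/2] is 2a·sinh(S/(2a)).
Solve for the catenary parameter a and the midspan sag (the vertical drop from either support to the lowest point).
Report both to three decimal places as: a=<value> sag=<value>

a=67.788 sag=43.438

seed: a₀ = √(S³/(24(L−S))) = √(146.281³/(24·30.081)) = 65.846110
iter 1: u=1.110779  f(a)=+1.911e+00  f'(a)=-1.031e+00  a ← 65.846110 − (+1.911e+00/-1.031e+00) = 67.698967
iter 2: u=1.080378  f(a)=+8.364e-02  f'(a)=-9.430e-01  a ← 67.698967 − (+8.364e-02/-9.430e-01) = 67.787662
iter 3: u=1.078965  f(a)=+1.764e-04  f'(a)=-9.390e-01  a ← 67.787662 − (+1.764e-04/-9.390e-01) = 67.787850
iter 4: u=1.078962  f(a)=+7.885e-10  f'(a)=-9.390e-01  a ← 67.787850 − (+7.885e-10/-9.390e-01) = 67.787850
iter 5: u=1.078962  f(a)=+0.000e+00  f'(a)=-9.390e-01  a ← 67.787850 − (+0.000e+00/-9.390e-01) = 67.787850
converged: |Δa| < 1e-12 after 5 iterations
sag = a·(cosh(S/(2a)) − 1) = 67.787850·(cosh(1.078962) − 1) = 43.437513
T_max/T_min = cosh(S/(2a)) = 1.640786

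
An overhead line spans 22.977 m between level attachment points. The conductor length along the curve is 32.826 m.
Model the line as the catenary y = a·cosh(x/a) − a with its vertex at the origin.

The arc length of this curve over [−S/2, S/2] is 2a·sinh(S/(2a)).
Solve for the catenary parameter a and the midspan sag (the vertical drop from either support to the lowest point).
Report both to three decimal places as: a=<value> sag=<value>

a=7.585 sag=10.496

seed: a₀ = √(S³/(24(L−S))) = √(22.977³/(24·9.849)) = 7.163715
iter 1: u=1.603707  f(a)=+1.347e+00  f'(a)=-3.525e+00  a ← 7.163715 − (+1.347e+00/-3.525e+00) = 7.545816
iter 2: u=1.522499  f(a)=+1.153e-01  f'(a)=-2.945e+00  a ← 7.545816 − (+1.153e-01/-2.945e+00) = 7.584953
iter 3: u=1.514644  f(a)=+1.019e-03  f'(a)=-2.893e+00  a ← 7.584953 − (+1.019e-03/-2.893e+00) = 7.585305
iter 4: u=1.514573  f(a)=+8.114e-08  f'(a)=-2.893e+00  a ← 7.585305 − (+8.114e-08/-2.893e+00) = 7.585305
iter 5: u=1.514573  f(a)=-7.105e-15  f'(a)=-2.893e+00  a ← 7.585305 − (-7.105e-15/-2.893e+00) = 7.585305
converged: |Δa| < 1e-12 after 5 iterations
sag = a·(cosh(S/(2a)) − 1) = 7.585305·(cosh(1.514573) − 1) = 10.495719
T_max/T_min = cosh(S/(2a)) = 2.383691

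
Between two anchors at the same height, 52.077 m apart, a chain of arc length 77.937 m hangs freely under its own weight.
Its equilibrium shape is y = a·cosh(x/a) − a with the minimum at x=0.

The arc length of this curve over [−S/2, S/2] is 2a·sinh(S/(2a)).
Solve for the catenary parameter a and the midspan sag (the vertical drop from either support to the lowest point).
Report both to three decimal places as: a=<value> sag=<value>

seed: a₀ = √(S³/(24(L−S))) = √(52.077³/(24·25.860)) = 15.085130
iter 1: u=1.726104  f(a)=+4.137e+00  f'(a)=-4.565e+00  a ← 15.085130 − (+4.137e+00/-4.565e+00) = 15.991451
iter 2: u=1.628276  f(a)=+4.022e-01  f'(a)=-3.717e+00  a ← 15.991451 − (+4.022e-01/-3.717e+00) = 16.099655
iter 3: u=1.617333  f(a)=+4.704e-03  f'(a)=-3.630e+00  a ← 16.099655 − (+4.704e-03/-3.630e+00) = 16.100951
iter 4: u=1.617203  f(a)=+6.602e-07  f'(a)=-3.629e+00  a ← 16.100951 − (+6.602e-07/-3.629e+00) = 16.100951
iter 5: u=1.617203  f(a)=+1.421e-14  f'(a)=-3.629e+00  a ← 16.100951 − (+1.421e-14/-3.629e+00) = 16.100951
converged: |Δa| < 1e-12 after 5 iterations
sag = a·(cosh(S/(2a)) − 1) = 16.100951·(cosh(1.617203) − 1) = 26.062832
T_max/T_min = cosh(S/(2a)) = 2.618714

a=16.101 sag=26.063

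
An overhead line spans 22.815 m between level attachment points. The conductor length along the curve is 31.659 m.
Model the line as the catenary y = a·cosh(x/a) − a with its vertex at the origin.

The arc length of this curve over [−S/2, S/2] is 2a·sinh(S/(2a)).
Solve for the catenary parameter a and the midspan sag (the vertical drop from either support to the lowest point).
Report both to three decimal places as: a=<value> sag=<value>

a=7.881 sag=9.802

seed: a₀ = √(S³/(24(L−S))) = √(22.815³/(24·8.844)) = 7.479985
iter 1: u=1.525070  f(a)=+1.087e+00  f'(a)=-2.962e+00  a ← 7.479985 − (+1.087e+00/-2.962e+00) = 7.847024
iter 2: u=1.453736  f(a)=+8.516e-02  f'(a)=-2.515e+00  a ← 7.847024 − (+8.516e-02/-2.515e+00) = 7.880883
iter 3: u=1.447490  f(a)=+6.204e-04  f'(a)=-2.478e+00  a ← 7.880883 − (+6.204e-04/-2.478e+00) = 7.881133
iter 4: u=1.447444  f(a)=+3.346e-08  f'(a)=-2.478e+00  a ← 7.881133 − (+3.346e-08/-2.478e+00) = 7.881133
iter 5: u=1.447444  f(a)=+3.553e-15  f'(a)=-2.478e+00  a ← 7.881133 − (+3.553e-15/-2.478e+00) = 7.881133
converged: |Δa| < 1e-12 after 5 iterations
sag = a·(cosh(S/(2a)) − 1) = 7.881133·(cosh(1.447444) − 1) = 9.801778
T_max/T_min = cosh(S/(2a)) = 2.243702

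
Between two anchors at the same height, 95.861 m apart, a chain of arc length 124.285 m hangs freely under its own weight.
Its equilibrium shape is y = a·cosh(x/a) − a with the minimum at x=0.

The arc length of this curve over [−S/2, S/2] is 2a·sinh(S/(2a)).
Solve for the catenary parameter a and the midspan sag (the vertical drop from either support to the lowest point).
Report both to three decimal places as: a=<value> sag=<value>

a=37.435 sag=35.112

seed: a₀ = √(S³/(24(L−S))) = √(95.861³/(24·28.424)) = 35.934757
iter 1: u=1.333820  f(a)=+2.638e+00  f'(a)=-1.882e+00  a ← 35.934757 − (+2.638e+00/-1.882e+00) = 37.336640
iter 2: u=1.283739  f(a)=+1.622e-01  f'(a)=-1.657e+00  a ← 37.336640 − (+1.622e-01/-1.657e+00) = 37.434556
iter 3: u=1.280381  f(a)=+7.025e-04  f'(a)=-1.643e+00  a ← 37.434556 − (+7.025e-04/-1.643e+00) = 37.434984
iter 4: u=1.280367  f(a)=+1.330e-08  f'(a)=-1.643e+00  a ← 37.434984 − (+1.330e-08/-1.643e+00) = 37.434984
iter 5: u=1.280367  f(a)=+0.000e+00  f'(a)=-1.643e+00  a ← 37.434984 − (+0.000e+00/-1.643e+00) = 37.434984
converged: |Δa| < 1e-12 after 5 iterations
sag = a·(cosh(S/(2a)) − 1) = 37.434984·(cosh(1.280367) − 1) = 35.112024
T_max/T_min = cosh(S/(2a)) = 1.937947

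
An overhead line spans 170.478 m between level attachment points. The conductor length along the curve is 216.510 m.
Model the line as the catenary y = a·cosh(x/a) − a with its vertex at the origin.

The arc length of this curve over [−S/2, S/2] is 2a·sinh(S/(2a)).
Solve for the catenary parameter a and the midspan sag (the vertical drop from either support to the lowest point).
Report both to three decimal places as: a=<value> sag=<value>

seed: a₀ = √(S³/(24(L−S))) = √(170.478³/(24·46.032)) = 66.967945
iter 1: u=1.272833  f(a)=+3.876e+00  f'(a)=-1.611e+00  a ← 66.967945 − (+3.876e+00/-1.611e+00) = 69.374244
iter 2: u=1.228684  f(a)=+2.187e-01  f'(a)=-1.434e+00  a ← 69.374244 − (+2.187e-01/-1.434e+00) = 69.526796
iter 3: u=1.225988  f(a)=+7.885e-04  f'(a)=-1.423e+00  a ← 69.526796 − (+7.885e-04/-1.423e+00) = 69.527350
iter 4: u=1.225978  f(a)=+1.033e-08  f'(a)=-1.423e+00  a ← 69.527350 − (+1.033e-08/-1.423e+00) = 69.527350
iter 5: u=1.225978  f(a)=+2.842e-14  f'(a)=-1.423e+00  a ← 69.527350 − (+2.842e-14/-1.423e+00) = 69.527350
converged: |Δa| < 1e-12 after 5 iterations
sag = a·(cosh(S/(2a)) − 1) = 69.527350·(cosh(1.225978) − 1) = 59.131880
T_max/T_min = cosh(S/(2a)) = 1.850484

a=69.527 sag=59.132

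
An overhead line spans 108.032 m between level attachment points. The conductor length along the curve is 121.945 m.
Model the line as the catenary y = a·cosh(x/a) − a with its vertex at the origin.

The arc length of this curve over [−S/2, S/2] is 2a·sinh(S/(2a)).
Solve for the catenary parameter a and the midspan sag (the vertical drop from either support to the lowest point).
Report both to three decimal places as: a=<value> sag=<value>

a=62.602 sag=24.786

seed: a₀ = √(S³/(24(L−S))) = √(108.032³/(24·13.913)) = 61.448687
iter 1: u=0.879042  f(a)=+5.475e-01  f'(a)=-4.888e-01  a ← 61.448687 − (+5.475e-01/-4.888e-01) = 62.568843
iter 2: u=0.863305  f(a)=+1.533e-02  f'(a)=-4.618e-01  a ← 62.568843 − (+1.533e-02/-4.618e-01) = 62.602041
iter 3: u=0.862847  f(a)=+1.279e-05  f'(a)=-4.610e-01  a ← 62.602041 − (+1.279e-05/-4.610e-01) = 62.602069
iter 4: u=0.862847  f(a)=+8.882e-12  f'(a)=-4.610e-01  a ← 62.602069 − (+8.882e-12/-4.610e-01) = 62.602069
converged: |Δa| < 1e-12 after 4 iterations
sag = a·(cosh(S/(2a)) − 1) = 62.602069·(cosh(0.862847) − 1) = 24.785944
T_max/T_min = cosh(S/(2a)) = 1.395929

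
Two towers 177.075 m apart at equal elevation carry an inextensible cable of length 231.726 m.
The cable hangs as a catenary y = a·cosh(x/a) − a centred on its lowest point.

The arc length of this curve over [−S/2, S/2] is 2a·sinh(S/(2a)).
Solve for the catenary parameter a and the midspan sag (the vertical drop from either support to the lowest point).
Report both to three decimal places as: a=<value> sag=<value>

seed: a₀ = √(S³/(24(L−S))) = √(177.075³/(24·54.651)) = 65.062568
iter 1: u=1.360806  f(a)=+5.289e+00  f'(a)=-2.012e+00  a ← 65.062568 − (+5.289e+00/-2.012e+00) = 67.690878
iter 2: u=1.307968  f(a)=+3.374e-01  f'(a)=-1.763e+00  a ← 67.690878 − (+3.374e-01/-1.763e+00) = 67.882236
iter 3: u=1.304281  f(a)=+1.580e-03  f'(a)=-1.747e+00  a ← 67.882236 − (+1.580e-03/-1.747e+00) = 67.883140
iter 4: u=1.304263  f(a)=+3.499e-08  f'(a)=-1.747e+00  a ← 67.883140 − (+3.499e-08/-1.747e+00) = 67.883140
iter 5: u=1.304263  f(a)=+0.000e+00  f'(a)=-1.747e+00  a ← 67.883140 − (+0.000e+00/-1.747e+00) = 67.883140
converged: |Δa| < 1e-12 after 5 iterations
sag = a·(cosh(S/(2a)) − 1) = 67.883140·(cosh(1.304263) − 1) = 66.401466
T_max/T_min = cosh(S/(2a)) = 1.978173

a=67.883 sag=66.401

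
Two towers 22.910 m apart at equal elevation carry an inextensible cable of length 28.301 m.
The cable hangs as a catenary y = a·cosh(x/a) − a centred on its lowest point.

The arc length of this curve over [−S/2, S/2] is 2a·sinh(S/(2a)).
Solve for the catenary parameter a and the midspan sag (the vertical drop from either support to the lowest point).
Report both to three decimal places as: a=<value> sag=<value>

seed: a₀ = √(S³/(24(L−S))) = √(22.910³/(24·5.391)) = 9.640451
iter 1: u=1.188222  f(a)=+3.936e-01  f'(a)=-1.284e+00  a ← 9.640451 − (+3.936e-01/-1.284e+00) = 9.946889
iter 2: u=1.151616  f(a)=+1.955e-02  f'(a)=-1.160e+00  a ← 9.946889 − (+1.955e-02/-1.160e+00) = 9.963743
iter 3: u=1.149668  f(a)=+5.378e-05  f'(a)=-1.153e+00  a ← 9.963743 − (+5.378e-05/-1.153e+00) = 9.963790
iter 4: u=1.149663  f(a)=+4.096e-10  f'(a)=-1.153e+00  a ← 9.963790 − (+4.096e-10/-1.153e+00) = 9.963790
iter 5: u=1.149663  f(a)=-3.553e-15  f'(a)=-1.153e+00  a ← 9.963790 − (-3.553e-15/-1.153e+00) = 9.963790
converged: |Δa| < 1e-12 after 5 iterations
sag = a·(cosh(S/(2a)) − 1) = 9.963790·(cosh(1.149663) − 1) = 7.342676
T_max/T_min = cosh(S/(2a)) = 1.736936

a=9.964 sag=7.343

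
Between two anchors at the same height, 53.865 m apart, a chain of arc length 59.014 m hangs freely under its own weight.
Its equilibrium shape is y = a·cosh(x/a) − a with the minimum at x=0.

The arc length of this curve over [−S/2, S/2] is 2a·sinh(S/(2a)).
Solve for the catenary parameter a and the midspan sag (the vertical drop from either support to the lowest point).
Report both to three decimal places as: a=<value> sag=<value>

a=36.062 sag=10.533

seed: a₀ = √(S³/(24(L−S))) = √(53.865³/(24·5.149)) = 35.562553
iter 1: u=0.757328  f(a)=+1.497e-01  f'(a)=-3.065e-01  a ← 35.562553 − (+1.497e-01/-3.065e-01) = 36.050901
iter 2: u=0.747069  f(a)=+3.139e-03  f'(a)=-2.938e-01  a ← 36.050901 − (+3.139e-03/-2.938e-01) = 36.061586
iter 3: u=0.746847  f(a)=+1.446e-06  f'(a)=-2.935e-01  a ← 36.061586 − (+1.446e-06/-2.935e-01) = 36.061591
iter 4: u=0.746847  f(a)=+2.984e-13  f'(a)=-2.935e-01  a ← 36.061591 − (+2.984e-13/-2.935e-01) = 36.061591
converged: |Δa| < 1e-12 after 4 iterations
sag = a·(cosh(S/(2a)) − 1) = 36.061591·(cosh(0.746847) − 1) = 10.533488
T_max/T_min = cosh(S/(2a)) = 1.292097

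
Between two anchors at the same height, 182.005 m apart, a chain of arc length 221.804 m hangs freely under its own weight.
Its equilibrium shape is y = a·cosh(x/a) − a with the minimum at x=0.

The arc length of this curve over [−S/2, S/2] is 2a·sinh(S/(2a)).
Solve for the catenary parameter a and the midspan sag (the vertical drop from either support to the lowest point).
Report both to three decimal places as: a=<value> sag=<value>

a=81.933 sag=55.952

seed: a₀ = √(S³/(24(L−S))) = √(182.005³/(24·39.799)) = 79.448056
iter 1: u=1.145434  f(a)=+2.694e+00  f'(a)=-1.140e+00  a ← 79.448056 − (+2.694e+00/-1.140e+00) = 81.811870
iter 2: u=1.112339  f(a)=+1.249e-01  f'(a)=-1.036e+00  a ← 81.811870 − (+1.249e-01/-1.036e+00) = 81.932412
iter 3: u=1.110702  f(a)=+2.974e-04  f'(a)=-1.031e+00  a ← 81.932412 − (+2.974e-04/-1.031e+00) = 81.932701
iter 4: u=1.110698  f(a)=+1.695e-09  f'(a)=-1.031e+00  a ← 81.932701 − (+1.695e-09/-1.031e+00) = 81.932701
iter 5: u=1.110698  f(a)=+0.000e+00  f'(a)=-1.031e+00  a ← 81.932701 − (+0.000e+00/-1.031e+00) = 81.932701
converged: |Δa| < 1e-12 after 5 iterations
sag = a·(cosh(S/(2a)) − 1) = 81.932701·(cosh(1.110698) − 1) = 55.952110
T_max/T_min = cosh(S/(2a)) = 1.682903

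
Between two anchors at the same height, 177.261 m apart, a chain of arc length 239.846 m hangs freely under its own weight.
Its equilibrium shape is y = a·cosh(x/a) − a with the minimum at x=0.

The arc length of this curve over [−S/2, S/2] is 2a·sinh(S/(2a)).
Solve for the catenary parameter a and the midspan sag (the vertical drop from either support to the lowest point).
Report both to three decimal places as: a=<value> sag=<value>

seed: a₀ = √(S³/(24(L−S))) = √(177.261³/(24·62.585)) = 60.894637
iter 1: u=1.455473  f(a)=+6.973e+00  f'(a)=-2.525e+00  a ← 60.894637 − (+6.973e+00/-2.525e+00) = 63.656128
iter 2: u=1.392333  f(a)=+5.024e-01  f'(a)=-2.173e+00  a ← 63.656128 − (+5.024e-01/-2.173e+00) = 63.887299
iter 3: u=1.387295  f(a)=+3.056e-03  f'(a)=-2.147e+00  a ← 63.887299 − (+3.056e-03/-2.147e+00) = 63.888722
iter 4: u=1.387264  f(a)=+1.145e-07  f'(a)=-2.147e+00  a ← 63.888722 − (+1.145e-07/-2.147e+00) = 63.888723
iter 5: u=1.387264  f(a)=+2.842e-14  f'(a)=-2.147e+00  a ← 63.888723 − (+2.842e-14/-2.147e+00) = 63.888723
converged: |Δa| < 1e-12 after 5 iterations
sag = a·(cosh(S/(2a)) − 1) = 63.888723·(cosh(1.387264) − 1) = 71.990985
T_max/T_min = cosh(S/(2a)) = 2.126818

a=63.889 sag=71.991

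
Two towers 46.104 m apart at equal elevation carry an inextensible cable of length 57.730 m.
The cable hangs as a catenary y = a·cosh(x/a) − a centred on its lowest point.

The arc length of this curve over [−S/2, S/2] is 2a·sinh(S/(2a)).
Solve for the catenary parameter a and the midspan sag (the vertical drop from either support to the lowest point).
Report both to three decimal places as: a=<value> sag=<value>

seed: a₀ = √(S³/(24(L−S))) = √(46.104³/(24·11.626)) = 18.740757
iter 1: u=1.230046  f(a)=+9.119e-01  f'(a)=-1.439e+00  a ← 18.740757 − (+9.119e-01/-1.439e+00) = 19.374498
iter 2: u=1.189811  f(a)=+4.830e-02  f'(a)=-1.290e+00  a ← 19.374498 − (+4.830e-02/-1.290e+00) = 19.411934
iter 3: u=1.187517  f(a)=+1.523e-04  f'(a)=-1.282e+00  a ← 19.411934 − (+1.523e-04/-1.282e+00) = 19.412053
iter 4: u=1.187510  f(a)=+1.524e-09  f'(a)=-1.282e+00  a ← 19.412053 − (+1.524e-09/-1.282e+00) = 19.412053
iter 5: u=1.187510  f(a)=+2.132e-14  f'(a)=-1.282e+00  a ← 19.412053 − (+2.132e-14/-1.282e+00) = 19.412053
converged: |Δa| < 1e-12 after 5 iterations
sag = a·(cosh(S/(2a)) − 1) = 19.412053·(cosh(1.187510) − 1) = 15.373232
T_max/T_min = cosh(S/(2a)) = 1.791943

a=19.412 sag=15.373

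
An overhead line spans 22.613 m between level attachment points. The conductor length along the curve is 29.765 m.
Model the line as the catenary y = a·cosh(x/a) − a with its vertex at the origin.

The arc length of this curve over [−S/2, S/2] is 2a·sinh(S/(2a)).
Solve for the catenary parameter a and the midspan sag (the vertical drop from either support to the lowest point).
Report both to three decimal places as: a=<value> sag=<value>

seed: a₀ = √(S³/(24(L−S))) = √(22.613³/(24·7.152)) = 8.207632
iter 1: u=1.377559  f(a)=+7.101e-01  f'(a)=-2.097e+00  a ← 8.207632 − (+7.101e-01/-2.097e+00) = 8.546302
iter 2: u=1.322970  f(a)=+4.632e-02  f'(a)=-1.831e+00  a ← 8.546302 − (+4.632e-02/-1.831e+00) = 8.571593
iter 3: u=1.319066  f(a)=+2.275e-04  f'(a)=-1.813e+00  a ← 8.571593 − (+2.275e-04/-1.813e+00) = 8.571718
iter 4: u=1.319047  f(a)=+5.545e-09  f'(a)=-1.813e+00  a ← 8.571718 − (+5.545e-09/-1.813e+00) = 8.571718
iter 5: u=1.319047  f(a)=-3.553e-15  f'(a)=-1.813e+00  a ← 8.571718 − (-3.553e-15/-1.813e+00) = 8.571718
converged: |Δa| < 1e-12 after 5 iterations
sag = a·(cosh(S/(2a)) − 1) = 8.571718·(cosh(1.319047) − 1) = 8.602773
T_max/T_min = cosh(S/(2a)) = 2.003623

a=8.572 sag=8.603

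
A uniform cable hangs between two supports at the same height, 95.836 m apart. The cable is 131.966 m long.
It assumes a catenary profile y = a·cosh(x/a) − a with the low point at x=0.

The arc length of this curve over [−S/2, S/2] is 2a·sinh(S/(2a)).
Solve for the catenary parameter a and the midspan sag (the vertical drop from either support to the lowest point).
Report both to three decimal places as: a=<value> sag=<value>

seed: a₀ = √(S³/(24(L−S))) = √(95.836³/(24·36.130)) = 31.860561
iter 1: u=1.503991  f(a)=+4.313e+00  f'(a)=-2.824e+00  a ← 31.860561 − (+4.313e+00/-2.824e+00) = 33.387837
iter 2: u=1.435193  f(a)=+3.295e-01  f'(a)=-2.408e+00  a ← 33.387837 − (+3.295e-01/-2.408e+00) = 33.524707
iter 3: u=1.429334  f(a)=+2.275e-03  f'(a)=-2.375e+00  a ← 33.524707 − (+2.275e-03/-2.375e+00) = 33.525665
iter 4: u=1.429293  f(a)=+1.101e-07  f'(a)=-2.374e+00  a ← 33.525665 − (+1.101e-07/-2.374e+00) = 33.525665
iter 5: u=1.429293  f(a)=+0.000e+00  f'(a)=-2.374e+00  a ← 33.525665 − (+0.000e+00/-2.374e+00) = 33.525665
converged: |Δa| < 1e-12 after 5 iterations
sag = a·(cosh(S/(2a)) − 1) = 33.525665·(cosh(1.429293) − 1) = 40.486000
T_max/T_min = cosh(S/(2a)) = 2.207612

a=33.526 sag=40.486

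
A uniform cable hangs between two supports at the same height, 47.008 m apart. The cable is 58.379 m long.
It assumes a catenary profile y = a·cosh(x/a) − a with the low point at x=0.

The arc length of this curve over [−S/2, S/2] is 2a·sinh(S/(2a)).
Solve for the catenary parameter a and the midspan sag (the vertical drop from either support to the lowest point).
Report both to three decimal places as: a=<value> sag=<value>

seed: a₀ = √(S³/(24(L−S))) = √(47.008³/(24·11.371)) = 19.509795
iter 1: u=1.204728  f(a)=+8.543e-01  f'(a)=-1.344e+00  a ← 19.509795 − (+8.543e-01/-1.344e+00) = 20.145481
iter 2: u=1.166713  f(a)=+4.353e-02  f'(a)=-1.210e+00  a ← 20.145481 − (+4.353e-02/-1.210e+00) = 20.181453
iter 3: u=1.164634  f(a)=+1.264e-04  f'(a)=-1.203e+00  a ← 20.181453 − (+1.264e-04/-1.203e+00) = 20.181558
iter 4: u=1.164628  f(a)=+1.074e-09  f'(a)=-1.203e+00  a ← 20.181558 − (+1.074e-09/-1.203e+00) = 20.181558
iter 5: u=1.164628  f(a)=+7.105e-15  f'(a)=-1.203e+00  a ← 20.181558 − (+7.105e-15/-1.203e+00) = 20.181558
converged: |Δa| < 1e-12 after 5 iterations
sag = a·(cosh(S/(2a)) − 1) = 20.181558·(cosh(1.164628) − 1) = 15.305372
T_max/T_min = cosh(S/(2a)) = 1.758384

a=20.182 sag=15.305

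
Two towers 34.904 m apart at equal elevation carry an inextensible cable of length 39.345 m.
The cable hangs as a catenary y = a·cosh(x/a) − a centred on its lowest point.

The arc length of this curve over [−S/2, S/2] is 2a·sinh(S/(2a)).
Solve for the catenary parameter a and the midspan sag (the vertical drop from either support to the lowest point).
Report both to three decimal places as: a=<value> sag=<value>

a=20.345 sag=7.956

seed: a₀ = √(S³/(24(L−S))) = √(34.904³/(24·4.441)) = 19.974080
iter 1: u=0.873732  f(a)=+1.726e-01  f'(a)=-4.796e-01  a ← 19.974080 − (+1.726e-01/-4.796e-01) = 20.334052
iter 2: u=0.858265  f(a)=+4.777e-03  f'(a)=-4.534e-01  a ← 20.334052 − (+4.777e-03/-4.534e-01) = 20.344590
iter 3: u=0.857820  f(a)=+3.889e-06  f'(a)=-4.526e-01  a ← 20.344590 − (+3.889e-06/-4.526e-01) = 20.344599
iter 4: u=0.857820  f(a)=+2.579e-12  f'(a)=-4.526e-01  a ← 20.344599 − (+2.579e-12/-4.526e-01) = 20.344599
converged: |Δa| < 1e-12 after 4 iterations
sag = a·(cosh(S/(2a)) − 1) = 20.344599·(cosh(0.857820) − 1) = 7.955754
T_max/T_min = cosh(S/(2a)) = 1.391050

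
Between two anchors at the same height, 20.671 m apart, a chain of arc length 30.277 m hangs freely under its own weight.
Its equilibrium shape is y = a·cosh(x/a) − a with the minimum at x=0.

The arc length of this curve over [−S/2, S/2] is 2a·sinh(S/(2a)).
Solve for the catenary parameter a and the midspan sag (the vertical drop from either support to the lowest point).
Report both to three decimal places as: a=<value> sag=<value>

seed: a₀ = √(S³/(24(L−S))) = √(20.671³/(24·9.606)) = 6.189639
iter 1: u=1.669807  f(a)=+1.432e+00  f'(a)=-4.060e+00  a ← 6.189639 − (+1.432e+00/-4.060e+00) = 6.542248
iter 2: u=1.579809  f(a)=+1.314e-01  f'(a)=-3.346e+00  a ← 6.542248 − (+1.314e-01/-3.346e+00) = 6.581535
iter 3: u=1.570378  f(a)=+1.356e-03  f'(a)=-3.277e+00  a ← 6.581535 − (+1.356e-03/-3.277e+00) = 6.581949
iter 4: u=1.570280  f(a)=+1.475e-07  f'(a)=-3.276e+00  a ← 6.581949 − (+1.475e-07/-3.276e+00) = 6.581949
iter 5: u=1.570280  f(a)=-3.553e-15  f'(a)=-3.276e+00  a ← 6.581949 − (-3.553e-15/-3.276e+00) = 6.581949
converged: |Δa| < 1e-12 after 5 iterations
sag = a·(cosh(S/(2a)) − 1) = 6.581949·(cosh(1.570280) − 1) = 9.925511
T_max/T_min = cosh(S/(2a)) = 2.507990

a=6.582 sag=9.926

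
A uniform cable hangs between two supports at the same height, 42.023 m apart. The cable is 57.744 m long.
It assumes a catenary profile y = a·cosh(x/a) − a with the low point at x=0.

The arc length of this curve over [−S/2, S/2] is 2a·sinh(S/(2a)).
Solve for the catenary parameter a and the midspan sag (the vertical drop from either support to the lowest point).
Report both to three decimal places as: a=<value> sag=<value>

seed: a₀ = √(S³/(24(L−S))) = √(42.023³/(24·15.721)) = 14.024419
iter 1: u=1.498208  f(a)=+1.862e+00  f'(a)=-2.787e+00  a ← 14.024419 − (+1.862e+00/-2.787e+00) = 14.692350
iter 2: u=1.430098  f(a)=+1.413e-01  f'(a)=-2.379e+00  a ← 14.692350 − (+1.413e-01/-2.379e+00) = 14.751730
iter 3: u=1.424341  f(a)=+9.609e-04  f'(a)=-2.347e+00  a ← 14.751730 − (+9.609e-04/-2.347e+00) = 14.752140
iter 4: u=1.424302  f(a)=+4.513e-08  f'(a)=-2.346e+00  a ← 14.752140 − (+4.513e-08/-2.346e+00) = 14.752140
iter 5: u=1.424302  f(a)=+7.105e-15  f'(a)=-2.346e+00  a ← 14.752140 − (+7.105e-15/-2.346e+00) = 14.752140
converged: |Δa| < 1e-12 after 5 iterations
sag = a·(cosh(S/(2a)) − 1) = 14.752140·(cosh(1.424302) − 1) = 17.670353
T_max/T_min = cosh(S/(2a)) = 2.197816

a=14.752 sag=17.670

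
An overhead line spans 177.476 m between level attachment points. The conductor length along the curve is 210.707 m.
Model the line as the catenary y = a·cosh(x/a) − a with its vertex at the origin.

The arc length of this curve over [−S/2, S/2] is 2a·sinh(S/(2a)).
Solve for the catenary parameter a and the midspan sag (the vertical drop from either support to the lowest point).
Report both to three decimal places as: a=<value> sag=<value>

a=85.977 sag=50.006

seed: a₀ = √(S³/(24(L−S))) = √(177.476³/(24·33.231)) = 83.720559
iter 1: u=1.059931  f(a)=+1.917e+00  f'(a)=-8.867e-01  a ← 83.720559 − (+1.917e+00/-8.867e-01) = 85.882963
iter 2: u=1.033243  f(a)=+7.680e-02  f'(a)=-8.170e-01  a ← 85.882963 − (+7.680e-02/-8.170e-01) = 85.976969
iter 3: u=1.032114  f(a)=+1.346e-04  f'(a)=-8.141e-01  a ← 85.976969 − (+1.346e-04/-8.141e-01) = 85.977135
iter 4: u=1.032112  f(a)=+4.150e-10  f'(a)=-8.141e-01  a ← 85.977135 − (+4.150e-10/-8.141e-01) = 85.977135
iter 5: u=1.032112  f(a)=+8.527e-14  f'(a)=-8.141e-01  a ← 85.977135 − (+8.527e-14/-8.141e-01) = 85.977135
converged: |Δa| < 1e-12 after 5 iterations
sag = a·(cosh(S/(2a)) − 1) = 85.977135·(cosh(1.032112) − 1) = 50.006054
T_max/T_min = cosh(S/(2a)) = 1.581620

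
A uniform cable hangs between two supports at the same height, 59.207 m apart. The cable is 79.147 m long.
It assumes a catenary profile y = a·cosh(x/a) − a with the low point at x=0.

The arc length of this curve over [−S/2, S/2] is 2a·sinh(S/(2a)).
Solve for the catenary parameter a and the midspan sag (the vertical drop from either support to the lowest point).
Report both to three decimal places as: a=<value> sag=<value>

seed: a₀ = √(S³/(24(L−S))) = √(59.207³/(24·19.940)) = 20.825306
iter 1: u=1.421516  f(a)=+2.114e+00  f'(a)=-2.331e+00  a ← 20.825306 − (+2.114e+00/-2.331e+00) = 21.732386
iter 2: u=1.362184  f(a)=+1.460e-01  f'(a)=-2.019e+00  a ← 21.732386 − (+1.460e-01/-2.019e+00) = 21.804687
iter 3: u=1.357667  f(a)=+8.101e-04  f'(a)=-1.997e+00  a ← 21.804687 − (+8.101e-04/-1.997e+00) = 21.805093
iter 4: u=1.357642  f(a)=+2.525e-08  f'(a)=-1.997e+00  a ← 21.805093 − (+2.525e-08/-1.997e+00) = 21.805093
iter 5: u=1.357642  f(a)=+0.000e+00  f'(a)=-1.997e+00  a ← 21.805093 − (+0.000e+00/-1.997e+00) = 21.805093
converged: |Δa| < 1e-12 after 5 iterations
sag = a·(cosh(S/(2a)) − 1) = 21.805093·(cosh(1.357642) − 1) = 23.378134
T_max/T_min = cosh(S/(2a)) = 2.072141

a=21.805 sag=23.378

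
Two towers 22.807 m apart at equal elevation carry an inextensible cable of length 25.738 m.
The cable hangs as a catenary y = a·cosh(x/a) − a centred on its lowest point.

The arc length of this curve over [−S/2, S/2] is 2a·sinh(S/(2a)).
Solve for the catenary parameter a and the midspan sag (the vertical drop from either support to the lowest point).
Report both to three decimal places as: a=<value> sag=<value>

a=13.230 sag=5.227

seed: a₀ = √(S³/(24(L−S))) = √(22.807³/(24·2.931)) = 12.986398
iter 1: u=0.878111  f(a)=+1.151e-01  f'(a)=-4.872e-01  a ← 12.986398 − (+1.151e-01/-4.872e-01) = 13.222656
iter 2: u=0.862421  f(a)=+3.216e-03  f'(a)=-4.603e-01  a ← 13.222656 − (+3.216e-03/-4.603e-01) = 13.229643
iter 3: u=0.861966  f(a)=+2.671e-06  f'(a)=-4.595e-01  a ← 13.229643 − (+2.671e-06/-4.595e-01) = 13.229649
iter 4: u=0.861965  f(a)=+1.847e-12  f'(a)=-4.595e-01  a ← 13.229649 − (+1.847e-12/-4.595e-01) = 13.229649
converged: |Δa| < 1e-12 after 4 iterations
sag = a·(cosh(S/(2a)) − 1) = 13.229649·(cosh(0.861965) − 1) = 5.226645
T_max/T_min = cosh(S/(2a)) = 1.395071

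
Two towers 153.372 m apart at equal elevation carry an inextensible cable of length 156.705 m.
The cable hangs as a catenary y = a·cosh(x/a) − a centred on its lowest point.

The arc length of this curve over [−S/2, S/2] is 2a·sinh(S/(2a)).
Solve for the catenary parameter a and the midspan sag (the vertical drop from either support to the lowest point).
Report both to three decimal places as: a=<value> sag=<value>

seed: a₀ = √(S³/(24(L−S))) = √(153.372³/(24·3.333)) = 212.371309
iter 1: u=0.361094  f(a)=+2.180e-02  f'(a)=-3.180e-02  a ← 212.371309 − (+2.180e-02/-3.180e-02) = 213.056754
iter 2: u=0.359932  f(a)=+1.060e-04  f'(a)=-3.149e-02  a ← 213.056754 − (+1.060e-04/-3.149e-02) = 213.060119
iter 3: u=0.359927  f(a)=+2.533e-09  f'(a)=-3.149e-02  a ← 213.060119 − (+2.533e-09/-3.149e-02) = 213.060120
iter 4: u=0.359927  f(a)=+0.000e+00  f'(a)=-3.149e-02  a ← 213.060120 − (+0.000e+00/-3.149e-02) = 213.060120
converged: |Δa| < 1e-12 after 4 iterations
sag = a·(cosh(S/(2a)) − 1) = 213.060120·(cosh(0.359927) − 1) = 13.950296
T_max/T_min = cosh(S/(2a)) = 1.065476

a=213.060 sag=13.950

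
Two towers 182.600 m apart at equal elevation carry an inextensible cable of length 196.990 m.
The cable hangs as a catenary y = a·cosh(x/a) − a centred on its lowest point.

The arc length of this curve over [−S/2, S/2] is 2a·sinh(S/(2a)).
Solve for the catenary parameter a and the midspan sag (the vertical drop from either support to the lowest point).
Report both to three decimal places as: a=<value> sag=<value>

a=134.316 sag=32.243

seed: a₀ = √(S³/(24(L−S))) = √(182.600³/(24·14.390)) = 132.774643
iter 1: u=0.687631  f(a)=+3.441e-01  f'(a)=-2.272e-01  a ← 132.774643 − (+3.441e-01/-2.272e-01) = 134.289118
iter 2: u=0.679876  f(a)=+5.975e-03  f'(a)=-2.194e-01  a ← 134.289118 − (+5.975e-03/-2.194e-01) = 134.316359
iter 3: u=0.679738  f(a)=+1.873e-06  f'(a)=-2.192e-01  a ← 134.316359 − (+1.873e-06/-2.192e-01) = 134.316367
iter 4: u=0.679738  f(a)=+1.421e-13  f'(a)=-2.192e-01  a ← 134.316367 − (+1.421e-13/-2.192e-01) = 134.316367
converged: |Δa| < 1e-12 after 4 iterations
sag = a·(cosh(S/(2a)) − 1) = 134.316367·(cosh(0.679738) − 1) = 32.243386
T_max/T_min = cosh(S/(2a)) = 1.240056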